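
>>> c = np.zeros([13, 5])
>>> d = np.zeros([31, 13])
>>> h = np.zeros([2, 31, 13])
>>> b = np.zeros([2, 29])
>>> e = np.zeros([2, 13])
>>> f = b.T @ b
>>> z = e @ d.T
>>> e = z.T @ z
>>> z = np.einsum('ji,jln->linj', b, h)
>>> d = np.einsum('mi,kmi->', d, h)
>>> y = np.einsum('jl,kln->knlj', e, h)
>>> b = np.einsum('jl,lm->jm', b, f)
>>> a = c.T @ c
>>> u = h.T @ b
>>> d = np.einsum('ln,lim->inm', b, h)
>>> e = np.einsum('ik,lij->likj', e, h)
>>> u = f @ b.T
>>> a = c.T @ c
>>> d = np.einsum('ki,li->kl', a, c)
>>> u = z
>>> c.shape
(13, 5)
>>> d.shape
(5, 13)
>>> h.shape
(2, 31, 13)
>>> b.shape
(2, 29)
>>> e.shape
(2, 31, 31, 13)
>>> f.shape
(29, 29)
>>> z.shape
(31, 29, 13, 2)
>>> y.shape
(2, 13, 31, 31)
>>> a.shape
(5, 5)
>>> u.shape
(31, 29, 13, 2)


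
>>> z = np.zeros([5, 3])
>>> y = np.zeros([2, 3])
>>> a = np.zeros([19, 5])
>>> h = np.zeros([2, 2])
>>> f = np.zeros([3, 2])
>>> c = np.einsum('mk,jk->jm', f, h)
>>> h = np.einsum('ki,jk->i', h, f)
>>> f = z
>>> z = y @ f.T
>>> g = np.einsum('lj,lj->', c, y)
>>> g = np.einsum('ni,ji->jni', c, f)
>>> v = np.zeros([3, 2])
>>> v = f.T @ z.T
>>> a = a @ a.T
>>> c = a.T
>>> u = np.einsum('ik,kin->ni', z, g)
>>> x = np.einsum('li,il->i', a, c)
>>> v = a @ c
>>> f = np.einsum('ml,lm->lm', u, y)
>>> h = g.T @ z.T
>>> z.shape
(2, 5)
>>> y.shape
(2, 3)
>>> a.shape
(19, 19)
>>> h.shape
(3, 2, 2)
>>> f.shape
(2, 3)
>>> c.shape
(19, 19)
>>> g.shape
(5, 2, 3)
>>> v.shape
(19, 19)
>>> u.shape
(3, 2)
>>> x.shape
(19,)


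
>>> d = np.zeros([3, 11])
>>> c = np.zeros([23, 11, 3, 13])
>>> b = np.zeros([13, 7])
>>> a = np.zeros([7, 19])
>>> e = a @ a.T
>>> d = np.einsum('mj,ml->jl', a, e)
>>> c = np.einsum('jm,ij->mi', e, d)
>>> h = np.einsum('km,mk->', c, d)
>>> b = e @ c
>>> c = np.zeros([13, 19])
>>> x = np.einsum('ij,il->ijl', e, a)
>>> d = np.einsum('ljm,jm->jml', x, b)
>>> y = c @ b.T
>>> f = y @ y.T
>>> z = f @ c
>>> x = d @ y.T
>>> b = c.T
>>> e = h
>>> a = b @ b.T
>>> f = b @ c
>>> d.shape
(7, 19, 7)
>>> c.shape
(13, 19)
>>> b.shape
(19, 13)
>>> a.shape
(19, 19)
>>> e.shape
()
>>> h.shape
()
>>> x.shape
(7, 19, 13)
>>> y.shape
(13, 7)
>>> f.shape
(19, 19)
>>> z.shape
(13, 19)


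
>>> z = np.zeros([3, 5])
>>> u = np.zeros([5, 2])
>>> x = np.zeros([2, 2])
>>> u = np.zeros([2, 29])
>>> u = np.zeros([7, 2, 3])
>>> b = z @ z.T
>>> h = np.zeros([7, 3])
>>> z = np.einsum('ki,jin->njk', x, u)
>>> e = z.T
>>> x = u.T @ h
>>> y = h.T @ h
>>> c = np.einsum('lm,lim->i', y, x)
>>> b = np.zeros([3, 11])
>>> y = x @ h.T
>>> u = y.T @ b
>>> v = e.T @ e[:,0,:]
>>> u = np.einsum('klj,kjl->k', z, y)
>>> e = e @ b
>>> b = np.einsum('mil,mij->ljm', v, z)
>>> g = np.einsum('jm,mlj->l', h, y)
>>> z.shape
(3, 7, 2)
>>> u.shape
(3,)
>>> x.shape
(3, 2, 3)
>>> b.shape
(3, 2, 3)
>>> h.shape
(7, 3)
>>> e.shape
(2, 7, 11)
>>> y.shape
(3, 2, 7)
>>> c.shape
(2,)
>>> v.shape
(3, 7, 3)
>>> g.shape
(2,)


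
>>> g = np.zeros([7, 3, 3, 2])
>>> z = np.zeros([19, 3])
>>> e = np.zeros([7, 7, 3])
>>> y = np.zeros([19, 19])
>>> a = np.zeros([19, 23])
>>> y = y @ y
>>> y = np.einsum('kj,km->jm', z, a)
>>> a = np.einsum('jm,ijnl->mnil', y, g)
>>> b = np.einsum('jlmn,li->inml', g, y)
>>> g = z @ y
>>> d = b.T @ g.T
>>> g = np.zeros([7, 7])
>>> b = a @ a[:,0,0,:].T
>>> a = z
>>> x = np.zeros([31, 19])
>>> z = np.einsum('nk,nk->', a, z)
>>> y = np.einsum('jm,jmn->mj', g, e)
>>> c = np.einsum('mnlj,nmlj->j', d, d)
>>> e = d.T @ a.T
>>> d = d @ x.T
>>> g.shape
(7, 7)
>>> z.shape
()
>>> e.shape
(19, 2, 3, 19)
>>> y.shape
(7, 7)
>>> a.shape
(19, 3)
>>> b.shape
(23, 3, 7, 23)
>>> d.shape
(3, 3, 2, 31)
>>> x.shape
(31, 19)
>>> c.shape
(19,)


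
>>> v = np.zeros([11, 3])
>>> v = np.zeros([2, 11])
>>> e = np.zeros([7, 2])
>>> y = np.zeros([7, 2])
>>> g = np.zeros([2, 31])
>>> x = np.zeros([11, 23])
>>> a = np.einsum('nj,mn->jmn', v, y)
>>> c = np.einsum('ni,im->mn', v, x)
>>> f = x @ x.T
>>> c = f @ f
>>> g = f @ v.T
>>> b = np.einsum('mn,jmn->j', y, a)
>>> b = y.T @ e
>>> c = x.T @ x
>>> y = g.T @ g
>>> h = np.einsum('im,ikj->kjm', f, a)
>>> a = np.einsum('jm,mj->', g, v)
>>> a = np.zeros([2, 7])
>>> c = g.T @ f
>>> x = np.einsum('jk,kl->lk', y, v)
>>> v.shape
(2, 11)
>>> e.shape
(7, 2)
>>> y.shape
(2, 2)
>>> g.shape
(11, 2)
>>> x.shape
(11, 2)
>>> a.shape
(2, 7)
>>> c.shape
(2, 11)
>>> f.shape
(11, 11)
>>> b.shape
(2, 2)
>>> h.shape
(7, 2, 11)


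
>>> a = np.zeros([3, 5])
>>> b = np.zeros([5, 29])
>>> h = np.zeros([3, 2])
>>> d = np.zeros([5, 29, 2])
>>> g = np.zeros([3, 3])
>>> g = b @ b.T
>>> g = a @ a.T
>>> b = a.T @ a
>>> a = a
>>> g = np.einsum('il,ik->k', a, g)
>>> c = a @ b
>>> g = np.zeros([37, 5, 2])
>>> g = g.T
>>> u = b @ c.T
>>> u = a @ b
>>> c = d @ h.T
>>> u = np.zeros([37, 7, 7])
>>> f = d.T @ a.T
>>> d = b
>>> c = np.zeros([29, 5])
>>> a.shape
(3, 5)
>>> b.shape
(5, 5)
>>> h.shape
(3, 2)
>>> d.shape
(5, 5)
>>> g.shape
(2, 5, 37)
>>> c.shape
(29, 5)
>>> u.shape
(37, 7, 7)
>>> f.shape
(2, 29, 3)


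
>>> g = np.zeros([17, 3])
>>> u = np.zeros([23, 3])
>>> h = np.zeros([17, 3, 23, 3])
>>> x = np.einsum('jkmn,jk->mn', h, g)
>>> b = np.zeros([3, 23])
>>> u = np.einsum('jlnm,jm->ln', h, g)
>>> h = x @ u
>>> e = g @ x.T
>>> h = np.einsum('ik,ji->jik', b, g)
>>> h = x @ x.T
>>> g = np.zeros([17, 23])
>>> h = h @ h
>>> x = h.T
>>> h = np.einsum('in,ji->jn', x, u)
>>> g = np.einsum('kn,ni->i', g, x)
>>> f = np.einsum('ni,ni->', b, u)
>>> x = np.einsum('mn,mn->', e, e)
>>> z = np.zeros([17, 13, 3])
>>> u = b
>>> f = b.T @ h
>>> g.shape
(23,)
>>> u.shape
(3, 23)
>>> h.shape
(3, 23)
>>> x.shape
()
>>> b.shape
(3, 23)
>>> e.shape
(17, 23)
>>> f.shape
(23, 23)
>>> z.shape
(17, 13, 3)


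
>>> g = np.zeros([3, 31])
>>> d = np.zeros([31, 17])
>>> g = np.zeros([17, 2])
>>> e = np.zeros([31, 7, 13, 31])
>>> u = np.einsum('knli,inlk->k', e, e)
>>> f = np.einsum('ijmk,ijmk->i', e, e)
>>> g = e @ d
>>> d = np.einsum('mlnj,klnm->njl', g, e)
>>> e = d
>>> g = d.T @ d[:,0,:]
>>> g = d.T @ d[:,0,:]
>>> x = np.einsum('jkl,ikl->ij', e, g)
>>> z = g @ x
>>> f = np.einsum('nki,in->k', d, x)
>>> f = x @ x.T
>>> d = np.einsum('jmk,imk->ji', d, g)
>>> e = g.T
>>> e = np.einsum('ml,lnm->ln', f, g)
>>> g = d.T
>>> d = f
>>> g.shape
(7, 13)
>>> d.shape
(7, 7)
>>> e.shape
(7, 17)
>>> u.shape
(31,)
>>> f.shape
(7, 7)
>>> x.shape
(7, 13)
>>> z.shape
(7, 17, 13)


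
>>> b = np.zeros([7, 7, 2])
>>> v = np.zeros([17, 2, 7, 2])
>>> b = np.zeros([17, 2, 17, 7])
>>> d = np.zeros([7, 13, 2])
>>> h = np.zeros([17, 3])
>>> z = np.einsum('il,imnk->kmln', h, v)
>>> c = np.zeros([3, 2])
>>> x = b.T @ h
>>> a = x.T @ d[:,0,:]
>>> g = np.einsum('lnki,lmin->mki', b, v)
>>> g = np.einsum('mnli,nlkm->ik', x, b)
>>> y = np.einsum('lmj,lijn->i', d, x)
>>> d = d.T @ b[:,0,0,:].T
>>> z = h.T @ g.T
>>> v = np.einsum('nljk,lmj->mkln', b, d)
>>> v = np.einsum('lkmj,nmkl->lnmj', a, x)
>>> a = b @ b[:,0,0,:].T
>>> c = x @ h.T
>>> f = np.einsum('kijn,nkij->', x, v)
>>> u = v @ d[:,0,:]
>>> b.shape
(17, 2, 17, 7)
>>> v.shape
(3, 7, 17, 2)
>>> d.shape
(2, 13, 17)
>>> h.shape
(17, 3)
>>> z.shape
(3, 3)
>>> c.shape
(7, 17, 2, 17)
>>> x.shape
(7, 17, 2, 3)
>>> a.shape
(17, 2, 17, 17)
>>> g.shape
(3, 17)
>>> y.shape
(17,)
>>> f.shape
()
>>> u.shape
(3, 7, 17, 17)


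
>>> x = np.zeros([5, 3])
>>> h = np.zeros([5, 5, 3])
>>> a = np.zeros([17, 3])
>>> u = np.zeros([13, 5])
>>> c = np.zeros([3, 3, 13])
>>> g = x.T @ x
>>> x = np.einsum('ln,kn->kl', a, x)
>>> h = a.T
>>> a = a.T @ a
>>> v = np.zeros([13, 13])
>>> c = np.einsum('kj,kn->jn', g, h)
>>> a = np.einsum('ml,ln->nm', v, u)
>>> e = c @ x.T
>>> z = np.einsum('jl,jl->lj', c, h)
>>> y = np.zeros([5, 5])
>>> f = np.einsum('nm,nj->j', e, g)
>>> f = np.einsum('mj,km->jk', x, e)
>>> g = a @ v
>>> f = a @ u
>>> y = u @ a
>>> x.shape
(5, 17)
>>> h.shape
(3, 17)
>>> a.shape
(5, 13)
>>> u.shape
(13, 5)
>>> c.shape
(3, 17)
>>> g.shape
(5, 13)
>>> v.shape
(13, 13)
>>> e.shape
(3, 5)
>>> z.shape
(17, 3)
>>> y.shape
(13, 13)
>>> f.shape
(5, 5)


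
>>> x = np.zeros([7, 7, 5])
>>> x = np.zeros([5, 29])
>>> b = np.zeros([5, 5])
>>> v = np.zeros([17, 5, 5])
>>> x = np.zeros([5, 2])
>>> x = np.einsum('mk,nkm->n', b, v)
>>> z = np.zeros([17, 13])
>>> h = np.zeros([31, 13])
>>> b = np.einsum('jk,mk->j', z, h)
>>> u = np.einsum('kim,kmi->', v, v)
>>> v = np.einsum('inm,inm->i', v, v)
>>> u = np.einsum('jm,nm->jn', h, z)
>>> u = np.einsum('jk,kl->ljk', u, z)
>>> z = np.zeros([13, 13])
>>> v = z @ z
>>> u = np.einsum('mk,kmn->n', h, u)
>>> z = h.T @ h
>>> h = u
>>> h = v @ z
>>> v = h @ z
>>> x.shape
(17,)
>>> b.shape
(17,)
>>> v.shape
(13, 13)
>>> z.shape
(13, 13)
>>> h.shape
(13, 13)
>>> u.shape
(17,)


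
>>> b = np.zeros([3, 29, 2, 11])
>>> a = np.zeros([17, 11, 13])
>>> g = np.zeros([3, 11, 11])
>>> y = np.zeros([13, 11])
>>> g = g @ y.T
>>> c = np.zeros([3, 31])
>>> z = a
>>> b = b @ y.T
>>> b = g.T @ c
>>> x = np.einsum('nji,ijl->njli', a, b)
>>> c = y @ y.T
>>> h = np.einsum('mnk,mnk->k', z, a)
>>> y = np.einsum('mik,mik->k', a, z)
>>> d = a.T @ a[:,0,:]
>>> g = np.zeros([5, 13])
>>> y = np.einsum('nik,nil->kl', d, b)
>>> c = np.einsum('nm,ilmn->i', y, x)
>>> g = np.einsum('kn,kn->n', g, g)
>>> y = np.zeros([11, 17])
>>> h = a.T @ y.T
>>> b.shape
(13, 11, 31)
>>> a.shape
(17, 11, 13)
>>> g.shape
(13,)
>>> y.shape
(11, 17)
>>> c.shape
(17,)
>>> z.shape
(17, 11, 13)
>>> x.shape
(17, 11, 31, 13)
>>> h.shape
(13, 11, 11)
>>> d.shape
(13, 11, 13)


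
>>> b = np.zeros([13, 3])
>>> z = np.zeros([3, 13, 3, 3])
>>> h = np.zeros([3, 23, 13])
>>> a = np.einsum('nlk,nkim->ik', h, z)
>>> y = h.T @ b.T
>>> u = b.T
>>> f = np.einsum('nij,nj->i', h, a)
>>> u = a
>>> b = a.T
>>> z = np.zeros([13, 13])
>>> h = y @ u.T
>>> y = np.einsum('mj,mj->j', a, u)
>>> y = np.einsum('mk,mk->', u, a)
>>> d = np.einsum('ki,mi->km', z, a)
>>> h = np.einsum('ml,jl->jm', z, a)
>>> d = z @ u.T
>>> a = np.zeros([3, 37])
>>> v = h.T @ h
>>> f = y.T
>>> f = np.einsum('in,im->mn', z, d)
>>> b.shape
(13, 3)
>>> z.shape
(13, 13)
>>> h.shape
(3, 13)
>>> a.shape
(3, 37)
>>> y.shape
()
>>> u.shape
(3, 13)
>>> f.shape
(3, 13)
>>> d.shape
(13, 3)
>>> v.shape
(13, 13)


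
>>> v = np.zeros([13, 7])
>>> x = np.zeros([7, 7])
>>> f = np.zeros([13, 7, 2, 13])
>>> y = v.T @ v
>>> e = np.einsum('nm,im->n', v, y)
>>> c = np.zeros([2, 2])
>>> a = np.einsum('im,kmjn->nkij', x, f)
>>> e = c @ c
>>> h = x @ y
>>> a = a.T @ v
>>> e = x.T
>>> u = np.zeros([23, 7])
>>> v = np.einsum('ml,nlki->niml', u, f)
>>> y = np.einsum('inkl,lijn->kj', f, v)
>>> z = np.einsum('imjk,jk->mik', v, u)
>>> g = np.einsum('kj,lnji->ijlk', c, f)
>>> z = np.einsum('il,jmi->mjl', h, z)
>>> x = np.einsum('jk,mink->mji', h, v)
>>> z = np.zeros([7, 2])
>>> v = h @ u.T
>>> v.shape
(7, 23)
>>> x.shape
(13, 7, 13)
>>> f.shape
(13, 7, 2, 13)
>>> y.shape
(2, 23)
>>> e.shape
(7, 7)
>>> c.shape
(2, 2)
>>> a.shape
(2, 7, 13, 7)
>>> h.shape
(7, 7)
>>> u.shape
(23, 7)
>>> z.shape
(7, 2)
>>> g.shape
(13, 2, 13, 2)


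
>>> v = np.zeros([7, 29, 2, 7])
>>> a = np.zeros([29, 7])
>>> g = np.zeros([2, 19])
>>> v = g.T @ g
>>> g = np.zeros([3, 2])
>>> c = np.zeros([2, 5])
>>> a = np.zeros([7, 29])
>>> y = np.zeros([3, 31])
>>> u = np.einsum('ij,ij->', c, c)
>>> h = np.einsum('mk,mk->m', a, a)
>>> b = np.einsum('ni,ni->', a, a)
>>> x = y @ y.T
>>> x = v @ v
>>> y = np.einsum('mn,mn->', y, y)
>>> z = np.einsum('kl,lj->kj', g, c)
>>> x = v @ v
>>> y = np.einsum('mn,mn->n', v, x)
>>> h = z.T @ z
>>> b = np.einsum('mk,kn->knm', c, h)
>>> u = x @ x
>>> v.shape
(19, 19)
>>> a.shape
(7, 29)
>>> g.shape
(3, 2)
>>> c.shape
(2, 5)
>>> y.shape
(19,)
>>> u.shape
(19, 19)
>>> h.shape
(5, 5)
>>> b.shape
(5, 5, 2)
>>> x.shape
(19, 19)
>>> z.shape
(3, 5)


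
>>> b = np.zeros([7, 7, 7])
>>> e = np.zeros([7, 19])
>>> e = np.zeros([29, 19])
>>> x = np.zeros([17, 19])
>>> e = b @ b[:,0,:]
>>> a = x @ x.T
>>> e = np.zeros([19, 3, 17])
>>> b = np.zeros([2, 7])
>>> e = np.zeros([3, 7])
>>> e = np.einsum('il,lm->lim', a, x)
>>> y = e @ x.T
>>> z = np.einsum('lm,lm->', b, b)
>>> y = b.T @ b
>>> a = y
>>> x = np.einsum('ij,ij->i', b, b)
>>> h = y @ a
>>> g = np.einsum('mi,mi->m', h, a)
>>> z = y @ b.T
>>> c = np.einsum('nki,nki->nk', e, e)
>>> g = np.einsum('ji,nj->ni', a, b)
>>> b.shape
(2, 7)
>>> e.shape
(17, 17, 19)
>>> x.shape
(2,)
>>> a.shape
(7, 7)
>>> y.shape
(7, 7)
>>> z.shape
(7, 2)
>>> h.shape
(7, 7)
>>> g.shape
(2, 7)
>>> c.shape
(17, 17)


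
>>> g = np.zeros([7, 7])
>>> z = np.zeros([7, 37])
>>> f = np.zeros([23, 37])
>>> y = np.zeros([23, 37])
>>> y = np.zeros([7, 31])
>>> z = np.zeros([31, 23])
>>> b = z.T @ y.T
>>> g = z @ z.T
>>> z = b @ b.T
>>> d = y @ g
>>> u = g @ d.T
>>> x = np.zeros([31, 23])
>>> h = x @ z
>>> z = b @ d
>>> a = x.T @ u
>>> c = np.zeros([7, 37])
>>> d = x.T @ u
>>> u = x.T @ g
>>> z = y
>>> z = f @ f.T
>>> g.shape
(31, 31)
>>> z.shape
(23, 23)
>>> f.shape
(23, 37)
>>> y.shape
(7, 31)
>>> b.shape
(23, 7)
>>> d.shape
(23, 7)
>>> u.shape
(23, 31)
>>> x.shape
(31, 23)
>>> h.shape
(31, 23)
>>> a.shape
(23, 7)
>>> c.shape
(7, 37)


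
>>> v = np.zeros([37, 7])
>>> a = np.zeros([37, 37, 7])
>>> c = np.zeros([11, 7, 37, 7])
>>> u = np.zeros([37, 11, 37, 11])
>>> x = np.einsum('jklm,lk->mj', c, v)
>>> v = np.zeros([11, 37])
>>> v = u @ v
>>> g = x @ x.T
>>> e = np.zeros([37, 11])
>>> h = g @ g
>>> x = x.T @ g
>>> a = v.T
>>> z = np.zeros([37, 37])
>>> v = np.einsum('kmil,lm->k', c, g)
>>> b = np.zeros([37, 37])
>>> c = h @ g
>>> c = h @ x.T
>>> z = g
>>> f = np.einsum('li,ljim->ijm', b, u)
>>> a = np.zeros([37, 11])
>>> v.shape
(11,)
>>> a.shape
(37, 11)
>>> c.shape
(7, 11)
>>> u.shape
(37, 11, 37, 11)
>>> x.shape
(11, 7)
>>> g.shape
(7, 7)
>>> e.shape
(37, 11)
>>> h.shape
(7, 7)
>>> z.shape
(7, 7)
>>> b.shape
(37, 37)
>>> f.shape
(37, 11, 11)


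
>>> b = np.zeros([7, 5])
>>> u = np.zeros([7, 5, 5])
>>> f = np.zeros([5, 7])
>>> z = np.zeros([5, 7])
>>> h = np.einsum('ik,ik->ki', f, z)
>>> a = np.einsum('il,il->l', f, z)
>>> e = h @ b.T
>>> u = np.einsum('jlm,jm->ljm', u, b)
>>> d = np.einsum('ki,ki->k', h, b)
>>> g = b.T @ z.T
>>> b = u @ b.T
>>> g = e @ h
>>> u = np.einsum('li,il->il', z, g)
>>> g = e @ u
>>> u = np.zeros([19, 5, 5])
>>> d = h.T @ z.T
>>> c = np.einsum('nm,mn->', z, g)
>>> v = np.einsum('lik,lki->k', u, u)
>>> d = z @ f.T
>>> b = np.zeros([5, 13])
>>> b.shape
(5, 13)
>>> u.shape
(19, 5, 5)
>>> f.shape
(5, 7)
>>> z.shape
(5, 7)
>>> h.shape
(7, 5)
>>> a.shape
(7,)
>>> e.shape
(7, 7)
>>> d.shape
(5, 5)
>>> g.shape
(7, 5)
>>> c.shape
()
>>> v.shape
(5,)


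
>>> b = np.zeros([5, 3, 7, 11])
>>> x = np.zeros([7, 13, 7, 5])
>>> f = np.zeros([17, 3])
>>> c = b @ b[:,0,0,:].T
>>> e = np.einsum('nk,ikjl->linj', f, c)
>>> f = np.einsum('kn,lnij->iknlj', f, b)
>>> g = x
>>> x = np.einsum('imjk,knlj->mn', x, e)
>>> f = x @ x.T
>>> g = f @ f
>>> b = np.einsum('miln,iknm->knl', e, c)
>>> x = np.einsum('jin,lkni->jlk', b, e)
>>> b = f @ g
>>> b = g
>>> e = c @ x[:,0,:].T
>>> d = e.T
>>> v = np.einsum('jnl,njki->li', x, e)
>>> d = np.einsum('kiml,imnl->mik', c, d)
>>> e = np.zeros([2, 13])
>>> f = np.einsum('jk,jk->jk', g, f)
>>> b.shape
(13, 13)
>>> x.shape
(3, 5, 5)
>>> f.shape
(13, 13)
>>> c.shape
(5, 3, 7, 5)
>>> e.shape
(2, 13)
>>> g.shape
(13, 13)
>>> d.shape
(7, 3, 5)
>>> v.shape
(5, 3)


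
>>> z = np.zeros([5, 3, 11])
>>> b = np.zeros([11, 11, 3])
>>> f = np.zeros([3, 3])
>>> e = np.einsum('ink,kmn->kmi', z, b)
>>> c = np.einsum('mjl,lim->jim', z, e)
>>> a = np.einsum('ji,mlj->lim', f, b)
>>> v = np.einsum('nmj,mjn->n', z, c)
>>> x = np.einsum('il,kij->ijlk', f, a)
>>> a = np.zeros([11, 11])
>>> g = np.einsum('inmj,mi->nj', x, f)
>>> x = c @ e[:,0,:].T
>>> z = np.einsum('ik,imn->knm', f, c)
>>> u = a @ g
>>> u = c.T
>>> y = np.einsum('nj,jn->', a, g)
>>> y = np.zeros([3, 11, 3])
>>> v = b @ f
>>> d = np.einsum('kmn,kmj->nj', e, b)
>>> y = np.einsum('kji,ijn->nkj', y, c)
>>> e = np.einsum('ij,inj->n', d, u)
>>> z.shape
(3, 5, 11)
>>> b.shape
(11, 11, 3)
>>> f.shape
(3, 3)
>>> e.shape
(11,)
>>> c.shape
(3, 11, 5)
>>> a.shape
(11, 11)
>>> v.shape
(11, 11, 3)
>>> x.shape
(3, 11, 11)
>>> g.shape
(11, 11)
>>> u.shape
(5, 11, 3)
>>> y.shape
(5, 3, 11)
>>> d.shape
(5, 3)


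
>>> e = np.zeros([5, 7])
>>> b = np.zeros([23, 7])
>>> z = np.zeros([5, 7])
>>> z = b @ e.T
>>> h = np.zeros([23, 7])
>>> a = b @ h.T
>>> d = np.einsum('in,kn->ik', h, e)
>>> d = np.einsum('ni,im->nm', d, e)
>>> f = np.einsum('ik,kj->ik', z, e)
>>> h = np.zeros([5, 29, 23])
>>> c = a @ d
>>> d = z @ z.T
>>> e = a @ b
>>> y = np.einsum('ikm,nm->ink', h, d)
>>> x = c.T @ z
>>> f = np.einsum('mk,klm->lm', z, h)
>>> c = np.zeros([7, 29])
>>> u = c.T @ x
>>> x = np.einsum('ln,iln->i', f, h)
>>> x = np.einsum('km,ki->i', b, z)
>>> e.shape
(23, 7)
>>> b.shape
(23, 7)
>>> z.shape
(23, 5)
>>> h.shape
(5, 29, 23)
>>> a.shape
(23, 23)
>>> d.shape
(23, 23)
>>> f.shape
(29, 23)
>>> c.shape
(7, 29)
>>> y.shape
(5, 23, 29)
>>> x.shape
(5,)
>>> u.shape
(29, 5)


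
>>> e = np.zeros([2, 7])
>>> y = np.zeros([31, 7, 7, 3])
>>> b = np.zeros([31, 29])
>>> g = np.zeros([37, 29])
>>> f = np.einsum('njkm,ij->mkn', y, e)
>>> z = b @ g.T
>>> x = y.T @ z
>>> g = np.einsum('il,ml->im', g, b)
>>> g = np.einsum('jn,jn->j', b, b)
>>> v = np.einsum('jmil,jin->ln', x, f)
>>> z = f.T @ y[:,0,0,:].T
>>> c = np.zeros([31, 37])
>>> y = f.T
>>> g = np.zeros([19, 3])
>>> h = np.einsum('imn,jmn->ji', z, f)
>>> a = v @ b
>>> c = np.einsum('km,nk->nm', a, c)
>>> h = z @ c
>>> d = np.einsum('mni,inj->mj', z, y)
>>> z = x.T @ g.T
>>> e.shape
(2, 7)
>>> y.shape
(31, 7, 3)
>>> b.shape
(31, 29)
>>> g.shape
(19, 3)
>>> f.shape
(3, 7, 31)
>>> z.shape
(37, 7, 7, 19)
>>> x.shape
(3, 7, 7, 37)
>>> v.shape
(37, 31)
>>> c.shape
(31, 29)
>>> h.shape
(31, 7, 29)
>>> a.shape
(37, 29)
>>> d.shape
(31, 3)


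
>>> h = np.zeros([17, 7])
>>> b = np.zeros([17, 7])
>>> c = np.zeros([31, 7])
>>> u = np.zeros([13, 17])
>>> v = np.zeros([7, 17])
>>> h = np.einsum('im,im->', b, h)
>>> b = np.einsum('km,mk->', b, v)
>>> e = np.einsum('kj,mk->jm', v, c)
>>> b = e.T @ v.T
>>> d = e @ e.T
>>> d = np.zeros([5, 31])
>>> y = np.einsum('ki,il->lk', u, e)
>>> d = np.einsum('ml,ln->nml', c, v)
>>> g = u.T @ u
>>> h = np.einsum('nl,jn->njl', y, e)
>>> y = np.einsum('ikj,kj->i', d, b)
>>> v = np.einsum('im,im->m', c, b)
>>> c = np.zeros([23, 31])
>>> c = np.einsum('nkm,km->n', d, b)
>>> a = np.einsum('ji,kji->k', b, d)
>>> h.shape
(31, 17, 13)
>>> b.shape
(31, 7)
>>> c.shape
(17,)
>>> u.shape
(13, 17)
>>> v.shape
(7,)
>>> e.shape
(17, 31)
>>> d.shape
(17, 31, 7)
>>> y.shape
(17,)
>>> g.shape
(17, 17)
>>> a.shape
(17,)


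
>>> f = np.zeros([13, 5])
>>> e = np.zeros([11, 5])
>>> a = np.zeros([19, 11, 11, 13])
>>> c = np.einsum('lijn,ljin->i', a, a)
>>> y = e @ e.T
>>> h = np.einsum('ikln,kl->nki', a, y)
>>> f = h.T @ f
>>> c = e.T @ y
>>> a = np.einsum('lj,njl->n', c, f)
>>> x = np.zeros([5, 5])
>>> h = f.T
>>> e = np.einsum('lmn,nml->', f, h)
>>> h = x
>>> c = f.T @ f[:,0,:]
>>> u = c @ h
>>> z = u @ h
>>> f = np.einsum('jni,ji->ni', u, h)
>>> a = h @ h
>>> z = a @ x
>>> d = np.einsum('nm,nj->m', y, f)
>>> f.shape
(11, 5)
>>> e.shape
()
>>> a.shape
(5, 5)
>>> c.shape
(5, 11, 5)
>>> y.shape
(11, 11)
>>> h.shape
(5, 5)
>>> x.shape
(5, 5)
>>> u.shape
(5, 11, 5)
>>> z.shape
(5, 5)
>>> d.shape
(11,)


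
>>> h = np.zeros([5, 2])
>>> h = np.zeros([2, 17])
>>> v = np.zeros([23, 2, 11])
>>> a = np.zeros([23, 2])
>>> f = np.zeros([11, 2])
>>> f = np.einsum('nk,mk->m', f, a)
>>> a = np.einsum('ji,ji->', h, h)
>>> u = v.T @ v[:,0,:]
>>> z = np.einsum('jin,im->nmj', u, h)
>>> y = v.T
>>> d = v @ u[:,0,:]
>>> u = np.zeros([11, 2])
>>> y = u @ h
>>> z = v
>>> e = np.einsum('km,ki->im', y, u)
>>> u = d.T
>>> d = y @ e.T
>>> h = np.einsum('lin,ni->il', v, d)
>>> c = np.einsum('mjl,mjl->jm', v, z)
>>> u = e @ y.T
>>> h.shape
(2, 23)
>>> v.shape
(23, 2, 11)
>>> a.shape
()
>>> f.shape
(23,)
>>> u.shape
(2, 11)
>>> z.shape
(23, 2, 11)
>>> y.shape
(11, 17)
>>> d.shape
(11, 2)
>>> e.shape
(2, 17)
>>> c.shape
(2, 23)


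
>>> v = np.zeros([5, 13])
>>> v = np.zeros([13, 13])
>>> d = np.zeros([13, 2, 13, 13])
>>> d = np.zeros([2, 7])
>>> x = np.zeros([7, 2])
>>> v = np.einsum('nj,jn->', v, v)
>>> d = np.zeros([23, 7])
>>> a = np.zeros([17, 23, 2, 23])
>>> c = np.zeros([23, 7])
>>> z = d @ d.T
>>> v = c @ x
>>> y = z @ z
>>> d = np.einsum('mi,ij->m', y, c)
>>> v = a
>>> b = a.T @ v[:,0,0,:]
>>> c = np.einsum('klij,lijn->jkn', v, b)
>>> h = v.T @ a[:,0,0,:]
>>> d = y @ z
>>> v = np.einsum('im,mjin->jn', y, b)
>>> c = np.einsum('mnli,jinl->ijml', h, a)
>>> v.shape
(2, 23)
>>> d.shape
(23, 23)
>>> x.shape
(7, 2)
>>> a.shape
(17, 23, 2, 23)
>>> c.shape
(23, 17, 23, 23)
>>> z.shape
(23, 23)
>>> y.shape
(23, 23)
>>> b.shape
(23, 2, 23, 23)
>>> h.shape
(23, 2, 23, 23)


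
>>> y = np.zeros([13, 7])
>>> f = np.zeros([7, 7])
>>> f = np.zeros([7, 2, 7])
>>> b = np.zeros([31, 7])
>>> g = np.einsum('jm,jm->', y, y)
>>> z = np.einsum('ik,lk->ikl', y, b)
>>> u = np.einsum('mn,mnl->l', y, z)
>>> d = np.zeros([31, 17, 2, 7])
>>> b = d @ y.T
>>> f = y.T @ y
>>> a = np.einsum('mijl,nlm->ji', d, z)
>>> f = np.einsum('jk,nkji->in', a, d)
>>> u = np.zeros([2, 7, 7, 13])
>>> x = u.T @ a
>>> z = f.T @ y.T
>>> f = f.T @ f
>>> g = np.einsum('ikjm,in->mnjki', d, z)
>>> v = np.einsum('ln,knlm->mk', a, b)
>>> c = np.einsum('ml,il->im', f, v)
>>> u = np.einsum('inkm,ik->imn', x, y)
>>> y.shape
(13, 7)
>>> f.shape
(31, 31)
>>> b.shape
(31, 17, 2, 13)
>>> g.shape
(7, 13, 2, 17, 31)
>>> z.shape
(31, 13)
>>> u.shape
(13, 17, 7)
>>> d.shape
(31, 17, 2, 7)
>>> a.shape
(2, 17)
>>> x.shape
(13, 7, 7, 17)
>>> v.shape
(13, 31)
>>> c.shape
(13, 31)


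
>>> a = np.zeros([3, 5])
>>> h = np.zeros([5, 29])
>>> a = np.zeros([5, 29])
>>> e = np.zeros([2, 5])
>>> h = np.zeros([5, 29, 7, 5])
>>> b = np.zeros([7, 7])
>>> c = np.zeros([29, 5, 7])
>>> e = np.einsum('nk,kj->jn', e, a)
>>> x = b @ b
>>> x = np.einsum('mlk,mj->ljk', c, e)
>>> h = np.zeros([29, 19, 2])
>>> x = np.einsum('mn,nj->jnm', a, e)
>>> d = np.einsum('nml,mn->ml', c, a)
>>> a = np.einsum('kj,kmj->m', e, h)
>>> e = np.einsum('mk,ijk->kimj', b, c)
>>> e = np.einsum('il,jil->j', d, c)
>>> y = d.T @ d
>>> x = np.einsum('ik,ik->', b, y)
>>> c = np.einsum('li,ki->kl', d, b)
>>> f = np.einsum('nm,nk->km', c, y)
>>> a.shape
(19,)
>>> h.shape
(29, 19, 2)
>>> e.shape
(29,)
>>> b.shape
(7, 7)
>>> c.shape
(7, 5)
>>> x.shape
()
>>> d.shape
(5, 7)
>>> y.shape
(7, 7)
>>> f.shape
(7, 5)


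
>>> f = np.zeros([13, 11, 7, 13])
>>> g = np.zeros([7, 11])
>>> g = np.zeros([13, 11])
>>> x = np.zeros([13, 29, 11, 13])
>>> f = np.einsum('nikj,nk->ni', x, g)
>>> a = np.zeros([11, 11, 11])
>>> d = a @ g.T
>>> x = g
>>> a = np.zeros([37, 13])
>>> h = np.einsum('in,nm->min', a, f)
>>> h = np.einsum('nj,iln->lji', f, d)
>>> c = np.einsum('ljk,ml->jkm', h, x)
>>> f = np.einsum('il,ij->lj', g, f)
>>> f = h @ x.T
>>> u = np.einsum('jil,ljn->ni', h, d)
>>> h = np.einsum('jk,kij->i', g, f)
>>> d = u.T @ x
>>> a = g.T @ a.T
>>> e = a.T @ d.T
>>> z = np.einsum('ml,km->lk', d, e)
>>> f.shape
(11, 29, 13)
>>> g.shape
(13, 11)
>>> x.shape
(13, 11)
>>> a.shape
(11, 37)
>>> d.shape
(29, 11)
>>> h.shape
(29,)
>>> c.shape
(29, 11, 13)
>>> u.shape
(13, 29)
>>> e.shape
(37, 29)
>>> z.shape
(11, 37)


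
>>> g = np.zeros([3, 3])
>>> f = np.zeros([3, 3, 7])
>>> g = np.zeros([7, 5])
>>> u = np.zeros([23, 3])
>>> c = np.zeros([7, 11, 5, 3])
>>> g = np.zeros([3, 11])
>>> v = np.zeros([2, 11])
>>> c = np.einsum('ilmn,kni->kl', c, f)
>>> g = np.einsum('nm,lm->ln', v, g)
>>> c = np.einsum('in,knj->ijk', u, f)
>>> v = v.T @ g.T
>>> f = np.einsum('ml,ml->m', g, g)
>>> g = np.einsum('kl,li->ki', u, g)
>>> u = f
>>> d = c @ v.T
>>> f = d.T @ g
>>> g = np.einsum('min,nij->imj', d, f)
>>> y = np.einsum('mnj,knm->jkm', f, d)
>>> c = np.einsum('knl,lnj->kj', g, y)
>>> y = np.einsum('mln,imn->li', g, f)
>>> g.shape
(7, 23, 2)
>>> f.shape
(11, 7, 2)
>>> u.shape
(3,)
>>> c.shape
(7, 11)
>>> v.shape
(11, 3)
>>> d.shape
(23, 7, 11)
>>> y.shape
(23, 11)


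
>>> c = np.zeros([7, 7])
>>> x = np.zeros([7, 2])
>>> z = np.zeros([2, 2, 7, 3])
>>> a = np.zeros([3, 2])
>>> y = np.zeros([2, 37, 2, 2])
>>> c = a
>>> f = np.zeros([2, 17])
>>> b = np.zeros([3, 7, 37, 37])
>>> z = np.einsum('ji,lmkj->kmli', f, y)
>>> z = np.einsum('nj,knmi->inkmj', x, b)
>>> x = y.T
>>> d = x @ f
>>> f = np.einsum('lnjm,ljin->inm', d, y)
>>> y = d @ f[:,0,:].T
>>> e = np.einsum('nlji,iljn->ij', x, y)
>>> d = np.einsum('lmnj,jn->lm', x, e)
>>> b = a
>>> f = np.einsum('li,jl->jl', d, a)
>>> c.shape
(3, 2)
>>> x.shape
(2, 2, 37, 2)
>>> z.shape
(37, 7, 3, 37, 2)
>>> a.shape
(3, 2)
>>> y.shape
(2, 2, 37, 2)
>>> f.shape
(3, 2)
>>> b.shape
(3, 2)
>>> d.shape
(2, 2)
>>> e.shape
(2, 37)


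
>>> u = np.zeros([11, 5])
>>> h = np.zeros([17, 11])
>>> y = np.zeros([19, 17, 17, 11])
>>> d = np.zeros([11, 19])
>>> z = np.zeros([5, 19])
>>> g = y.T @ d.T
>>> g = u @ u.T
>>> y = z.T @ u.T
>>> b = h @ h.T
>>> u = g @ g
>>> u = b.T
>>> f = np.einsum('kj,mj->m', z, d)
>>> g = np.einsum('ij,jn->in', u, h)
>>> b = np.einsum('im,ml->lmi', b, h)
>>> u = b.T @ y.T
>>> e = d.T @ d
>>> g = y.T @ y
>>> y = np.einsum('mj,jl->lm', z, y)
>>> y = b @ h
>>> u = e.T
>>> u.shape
(19, 19)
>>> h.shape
(17, 11)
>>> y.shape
(11, 17, 11)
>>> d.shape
(11, 19)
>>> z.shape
(5, 19)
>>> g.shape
(11, 11)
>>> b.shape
(11, 17, 17)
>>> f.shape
(11,)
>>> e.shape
(19, 19)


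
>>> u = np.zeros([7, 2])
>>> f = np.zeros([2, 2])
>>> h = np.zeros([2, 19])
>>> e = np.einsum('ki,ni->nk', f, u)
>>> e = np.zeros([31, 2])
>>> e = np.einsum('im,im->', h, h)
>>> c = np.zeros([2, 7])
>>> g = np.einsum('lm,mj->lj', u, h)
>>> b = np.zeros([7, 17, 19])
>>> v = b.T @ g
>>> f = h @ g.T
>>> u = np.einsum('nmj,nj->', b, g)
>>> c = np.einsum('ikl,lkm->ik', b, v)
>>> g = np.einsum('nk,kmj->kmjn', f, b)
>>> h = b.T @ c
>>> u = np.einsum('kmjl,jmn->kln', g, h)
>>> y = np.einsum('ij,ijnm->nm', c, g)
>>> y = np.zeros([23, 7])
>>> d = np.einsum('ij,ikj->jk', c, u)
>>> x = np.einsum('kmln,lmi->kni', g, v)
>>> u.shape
(7, 2, 17)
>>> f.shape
(2, 7)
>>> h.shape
(19, 17, 17)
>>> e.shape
()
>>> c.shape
(7, 17)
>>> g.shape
(7, 17, 19, 2)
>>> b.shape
(7, 17, 19)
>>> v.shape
(19, 17, 19)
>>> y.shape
(23, 7)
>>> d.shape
(17, 2)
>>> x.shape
(7, 2, 19)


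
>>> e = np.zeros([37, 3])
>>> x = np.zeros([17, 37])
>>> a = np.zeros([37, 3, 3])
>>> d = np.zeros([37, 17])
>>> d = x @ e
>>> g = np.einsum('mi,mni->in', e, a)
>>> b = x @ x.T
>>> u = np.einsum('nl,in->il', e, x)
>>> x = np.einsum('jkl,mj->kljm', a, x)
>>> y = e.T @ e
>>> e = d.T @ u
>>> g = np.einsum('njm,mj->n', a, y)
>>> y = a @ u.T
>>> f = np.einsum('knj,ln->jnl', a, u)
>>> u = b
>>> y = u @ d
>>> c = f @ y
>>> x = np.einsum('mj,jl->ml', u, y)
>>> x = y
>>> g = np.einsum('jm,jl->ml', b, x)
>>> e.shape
(3, 3)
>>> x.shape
(17, 3)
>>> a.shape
(37, 3, 3)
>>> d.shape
(17, 3)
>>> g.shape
(17, 3)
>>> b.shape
(17, 17)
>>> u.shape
(17, 17)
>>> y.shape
(17, 3)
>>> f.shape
(3, 3, 17)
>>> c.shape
(3, 3, 3)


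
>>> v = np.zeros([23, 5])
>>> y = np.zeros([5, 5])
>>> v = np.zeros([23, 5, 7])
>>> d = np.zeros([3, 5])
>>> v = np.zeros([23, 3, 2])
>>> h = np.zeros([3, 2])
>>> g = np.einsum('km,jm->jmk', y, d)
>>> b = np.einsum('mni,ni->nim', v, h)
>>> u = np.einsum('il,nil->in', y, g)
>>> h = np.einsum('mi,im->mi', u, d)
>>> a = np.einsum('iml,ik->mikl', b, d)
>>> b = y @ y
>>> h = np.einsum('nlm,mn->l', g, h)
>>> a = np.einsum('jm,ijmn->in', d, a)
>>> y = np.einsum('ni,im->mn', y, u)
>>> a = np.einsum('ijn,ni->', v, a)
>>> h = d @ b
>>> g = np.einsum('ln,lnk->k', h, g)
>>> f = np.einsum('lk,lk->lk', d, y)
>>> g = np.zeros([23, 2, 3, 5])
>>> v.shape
(23, 3, 2)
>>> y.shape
(3, 5)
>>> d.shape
(3, 5)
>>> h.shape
(3, 5)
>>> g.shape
(23, 2, 3, 5)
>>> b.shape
(5, 5)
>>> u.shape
(5, 3)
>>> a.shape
()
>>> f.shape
(3, 5)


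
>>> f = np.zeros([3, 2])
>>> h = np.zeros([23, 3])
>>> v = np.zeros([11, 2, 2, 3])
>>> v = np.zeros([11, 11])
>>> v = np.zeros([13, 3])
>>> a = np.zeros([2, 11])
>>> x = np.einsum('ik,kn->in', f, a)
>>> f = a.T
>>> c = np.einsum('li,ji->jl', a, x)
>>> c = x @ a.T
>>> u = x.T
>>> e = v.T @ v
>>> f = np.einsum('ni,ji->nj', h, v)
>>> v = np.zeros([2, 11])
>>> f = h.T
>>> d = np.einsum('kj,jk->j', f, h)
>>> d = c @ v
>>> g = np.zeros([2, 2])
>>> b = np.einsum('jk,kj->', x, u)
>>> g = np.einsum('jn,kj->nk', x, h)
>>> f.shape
(3, 23)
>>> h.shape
(23, 3)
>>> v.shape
(2, 11)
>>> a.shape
(2, 11)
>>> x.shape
(3, 11)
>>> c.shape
(3, 2)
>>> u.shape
(11, 3)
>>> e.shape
(3, 3)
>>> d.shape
(3, 11)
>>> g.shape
(11, 23)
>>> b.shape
()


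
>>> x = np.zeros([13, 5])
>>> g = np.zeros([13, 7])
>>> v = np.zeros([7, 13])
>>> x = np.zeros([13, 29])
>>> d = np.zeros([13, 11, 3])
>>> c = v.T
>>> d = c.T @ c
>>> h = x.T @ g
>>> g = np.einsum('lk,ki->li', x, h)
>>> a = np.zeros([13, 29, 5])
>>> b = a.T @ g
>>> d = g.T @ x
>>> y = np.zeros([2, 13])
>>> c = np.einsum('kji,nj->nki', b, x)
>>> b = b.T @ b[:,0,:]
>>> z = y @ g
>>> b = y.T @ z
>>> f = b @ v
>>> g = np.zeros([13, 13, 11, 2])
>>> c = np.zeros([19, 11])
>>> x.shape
(13, 29)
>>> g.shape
(13, 13, 11, 2)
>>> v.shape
(7, 13)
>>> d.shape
(7, 29)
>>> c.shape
(19, 11)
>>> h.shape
(29, 7)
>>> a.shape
(13, 29, 5)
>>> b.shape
(13, 7)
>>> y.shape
(2, 13)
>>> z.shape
(2, 7)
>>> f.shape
(13, 13)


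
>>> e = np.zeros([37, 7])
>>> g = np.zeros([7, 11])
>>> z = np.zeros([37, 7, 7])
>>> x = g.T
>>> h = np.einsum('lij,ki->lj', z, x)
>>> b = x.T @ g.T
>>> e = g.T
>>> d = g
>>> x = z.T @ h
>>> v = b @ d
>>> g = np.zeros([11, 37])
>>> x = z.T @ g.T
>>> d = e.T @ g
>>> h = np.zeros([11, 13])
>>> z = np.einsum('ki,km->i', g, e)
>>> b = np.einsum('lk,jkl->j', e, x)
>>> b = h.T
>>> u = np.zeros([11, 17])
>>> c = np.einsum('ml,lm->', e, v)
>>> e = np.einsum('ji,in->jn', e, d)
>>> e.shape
(11, 37)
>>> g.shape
(11, 37)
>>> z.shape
(37,)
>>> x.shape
(7, 7, 11)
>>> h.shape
(11, 13)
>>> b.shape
(13, 11)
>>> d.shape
(7, 37)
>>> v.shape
(7, 11)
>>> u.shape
(11, 17)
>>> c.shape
()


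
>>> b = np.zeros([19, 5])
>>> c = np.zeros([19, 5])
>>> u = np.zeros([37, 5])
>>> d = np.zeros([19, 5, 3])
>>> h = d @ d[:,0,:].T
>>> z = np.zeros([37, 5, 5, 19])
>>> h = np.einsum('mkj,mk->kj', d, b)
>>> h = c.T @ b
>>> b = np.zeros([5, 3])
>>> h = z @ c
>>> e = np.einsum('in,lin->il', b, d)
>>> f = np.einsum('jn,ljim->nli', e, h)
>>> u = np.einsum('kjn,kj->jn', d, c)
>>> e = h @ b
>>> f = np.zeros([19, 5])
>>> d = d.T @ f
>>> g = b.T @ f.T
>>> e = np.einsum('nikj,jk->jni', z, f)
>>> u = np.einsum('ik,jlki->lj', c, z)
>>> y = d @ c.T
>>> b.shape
(5, 3)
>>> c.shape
(19, 5)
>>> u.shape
(5, 37)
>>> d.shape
(3, 5, 5)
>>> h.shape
(37, 5, 5, 5)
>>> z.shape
(37, 5, 5, 19)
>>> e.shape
(19, 37, 5)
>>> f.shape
(19, 5)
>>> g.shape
(3, 19)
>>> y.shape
(3, 5, 19)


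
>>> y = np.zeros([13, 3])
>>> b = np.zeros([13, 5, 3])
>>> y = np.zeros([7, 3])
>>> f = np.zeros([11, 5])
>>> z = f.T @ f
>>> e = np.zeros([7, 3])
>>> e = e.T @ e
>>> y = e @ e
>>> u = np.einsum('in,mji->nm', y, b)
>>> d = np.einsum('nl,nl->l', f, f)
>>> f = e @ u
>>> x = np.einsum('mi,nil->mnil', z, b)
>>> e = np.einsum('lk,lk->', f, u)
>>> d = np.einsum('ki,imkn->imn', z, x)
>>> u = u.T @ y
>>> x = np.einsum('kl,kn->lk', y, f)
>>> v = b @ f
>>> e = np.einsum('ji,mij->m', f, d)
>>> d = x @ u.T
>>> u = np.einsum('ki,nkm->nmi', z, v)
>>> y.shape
(3, 3)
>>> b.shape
(13, 5, 3)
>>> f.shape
(3, 13)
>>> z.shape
(5, 5)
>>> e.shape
(5,)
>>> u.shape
(13, 13, 5)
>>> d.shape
(3, 13)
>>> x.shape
(3, 3)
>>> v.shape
(13, 5, 13)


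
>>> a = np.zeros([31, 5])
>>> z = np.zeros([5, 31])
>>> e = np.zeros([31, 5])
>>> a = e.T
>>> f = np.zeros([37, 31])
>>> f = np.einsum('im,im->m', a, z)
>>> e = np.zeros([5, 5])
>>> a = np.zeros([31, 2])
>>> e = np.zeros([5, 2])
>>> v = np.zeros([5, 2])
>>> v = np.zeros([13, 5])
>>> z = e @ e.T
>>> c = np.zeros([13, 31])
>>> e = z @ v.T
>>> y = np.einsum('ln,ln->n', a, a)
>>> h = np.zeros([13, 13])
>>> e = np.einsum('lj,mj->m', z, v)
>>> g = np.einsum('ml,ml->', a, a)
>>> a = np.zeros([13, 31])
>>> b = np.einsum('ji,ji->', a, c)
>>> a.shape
(13, 31)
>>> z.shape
(5, 5)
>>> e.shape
(13,)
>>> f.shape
(31,)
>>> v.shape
(13, 5)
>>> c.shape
(13, 31)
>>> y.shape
(2,)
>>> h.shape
(13, 13)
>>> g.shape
()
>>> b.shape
()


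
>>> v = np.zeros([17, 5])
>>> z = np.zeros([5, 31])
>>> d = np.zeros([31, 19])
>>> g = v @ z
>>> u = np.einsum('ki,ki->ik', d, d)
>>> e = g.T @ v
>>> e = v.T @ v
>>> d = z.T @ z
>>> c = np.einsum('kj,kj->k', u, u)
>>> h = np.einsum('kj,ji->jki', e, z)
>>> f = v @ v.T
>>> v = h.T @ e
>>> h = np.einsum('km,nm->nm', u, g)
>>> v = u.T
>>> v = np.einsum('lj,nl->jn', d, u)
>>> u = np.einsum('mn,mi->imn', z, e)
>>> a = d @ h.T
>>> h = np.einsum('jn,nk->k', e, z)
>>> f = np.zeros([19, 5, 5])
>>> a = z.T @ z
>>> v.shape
(31, 19)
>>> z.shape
(5, 31)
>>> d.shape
(31, 31)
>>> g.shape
(17, 31)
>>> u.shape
(5, 5, 31)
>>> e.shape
(5, 5)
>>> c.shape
(19,)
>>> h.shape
(31,)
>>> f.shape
(19, 5, 5)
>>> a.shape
(31, 31)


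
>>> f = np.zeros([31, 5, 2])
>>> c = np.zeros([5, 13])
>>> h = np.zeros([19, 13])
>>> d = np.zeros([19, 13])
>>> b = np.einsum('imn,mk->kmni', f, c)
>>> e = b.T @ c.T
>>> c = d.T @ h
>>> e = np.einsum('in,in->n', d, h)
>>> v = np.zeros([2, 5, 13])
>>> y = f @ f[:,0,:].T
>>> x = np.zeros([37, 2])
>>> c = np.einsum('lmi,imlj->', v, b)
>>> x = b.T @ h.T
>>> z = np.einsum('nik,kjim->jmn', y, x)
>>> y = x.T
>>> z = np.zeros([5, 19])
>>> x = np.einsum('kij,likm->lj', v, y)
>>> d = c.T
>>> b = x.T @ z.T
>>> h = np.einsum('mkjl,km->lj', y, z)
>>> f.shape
(31, 5, 2)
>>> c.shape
()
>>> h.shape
(31, 2)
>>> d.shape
()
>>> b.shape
(13, 5)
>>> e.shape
(13,)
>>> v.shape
(2, 5, 13)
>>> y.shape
(19, 5, 2, 31)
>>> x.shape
(19, 13)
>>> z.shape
(5, 19)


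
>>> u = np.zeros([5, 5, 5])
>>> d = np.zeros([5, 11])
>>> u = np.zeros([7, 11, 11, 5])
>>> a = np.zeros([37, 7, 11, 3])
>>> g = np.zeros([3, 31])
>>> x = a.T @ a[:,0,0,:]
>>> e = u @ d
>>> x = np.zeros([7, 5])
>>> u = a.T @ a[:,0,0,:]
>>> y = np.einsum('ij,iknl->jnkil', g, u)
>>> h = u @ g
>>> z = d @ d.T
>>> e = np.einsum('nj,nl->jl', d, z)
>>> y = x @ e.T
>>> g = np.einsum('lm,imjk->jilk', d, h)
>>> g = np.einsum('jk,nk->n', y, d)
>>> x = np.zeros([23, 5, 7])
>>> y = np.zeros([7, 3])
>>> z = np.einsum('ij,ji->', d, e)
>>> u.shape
(3, 11, 7, 3)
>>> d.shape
(5, 11)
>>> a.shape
(37, 7, 11, 3)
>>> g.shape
(5,)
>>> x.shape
(23, 5, 7)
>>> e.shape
(11, 5)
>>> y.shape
(7, 3)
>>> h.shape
(3, 11, 7, 31)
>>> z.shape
()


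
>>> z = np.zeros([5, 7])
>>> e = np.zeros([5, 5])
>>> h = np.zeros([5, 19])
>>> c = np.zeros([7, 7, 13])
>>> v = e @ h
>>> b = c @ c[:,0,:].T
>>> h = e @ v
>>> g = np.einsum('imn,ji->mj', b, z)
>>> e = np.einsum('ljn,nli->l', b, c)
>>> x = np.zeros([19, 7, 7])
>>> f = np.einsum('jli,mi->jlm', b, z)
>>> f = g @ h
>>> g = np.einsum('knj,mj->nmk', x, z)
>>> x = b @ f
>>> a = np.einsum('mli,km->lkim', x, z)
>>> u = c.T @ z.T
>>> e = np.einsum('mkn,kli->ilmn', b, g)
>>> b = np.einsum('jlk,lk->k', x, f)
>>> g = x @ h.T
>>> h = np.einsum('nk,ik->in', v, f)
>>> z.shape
(5, 7)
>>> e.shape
(19, 5, 7, 7)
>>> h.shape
(7, 5)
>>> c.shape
(7, 7, 13)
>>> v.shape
(5, 19)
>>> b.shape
(19,)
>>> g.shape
(7, 7, 5)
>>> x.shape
(7, 7, 19)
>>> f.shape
(7, 19)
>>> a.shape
(7, 5, 19, 7)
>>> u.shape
(13, 7, 5)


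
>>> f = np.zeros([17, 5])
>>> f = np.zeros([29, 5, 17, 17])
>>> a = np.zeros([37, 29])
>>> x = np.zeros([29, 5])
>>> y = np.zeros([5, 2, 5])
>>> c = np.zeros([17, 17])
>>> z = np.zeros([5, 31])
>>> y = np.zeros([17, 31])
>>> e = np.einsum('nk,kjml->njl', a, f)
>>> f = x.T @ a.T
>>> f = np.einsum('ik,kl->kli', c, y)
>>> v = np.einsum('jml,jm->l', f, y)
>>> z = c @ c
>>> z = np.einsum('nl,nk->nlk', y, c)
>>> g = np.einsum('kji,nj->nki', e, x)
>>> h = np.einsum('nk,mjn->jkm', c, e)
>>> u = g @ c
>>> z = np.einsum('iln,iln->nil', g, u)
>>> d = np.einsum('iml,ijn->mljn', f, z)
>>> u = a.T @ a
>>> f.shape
(17, 31, 17)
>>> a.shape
(37, 29)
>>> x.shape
(29, 5)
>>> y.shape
(17, 31)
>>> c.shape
(17, 17)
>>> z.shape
(17, 29, 37)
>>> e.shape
(37, 5, 17)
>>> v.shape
(17,)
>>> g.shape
(29, 37, 17)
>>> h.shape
(5, 17, 37)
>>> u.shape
(29, 29)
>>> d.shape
(31, 17, 29, 37)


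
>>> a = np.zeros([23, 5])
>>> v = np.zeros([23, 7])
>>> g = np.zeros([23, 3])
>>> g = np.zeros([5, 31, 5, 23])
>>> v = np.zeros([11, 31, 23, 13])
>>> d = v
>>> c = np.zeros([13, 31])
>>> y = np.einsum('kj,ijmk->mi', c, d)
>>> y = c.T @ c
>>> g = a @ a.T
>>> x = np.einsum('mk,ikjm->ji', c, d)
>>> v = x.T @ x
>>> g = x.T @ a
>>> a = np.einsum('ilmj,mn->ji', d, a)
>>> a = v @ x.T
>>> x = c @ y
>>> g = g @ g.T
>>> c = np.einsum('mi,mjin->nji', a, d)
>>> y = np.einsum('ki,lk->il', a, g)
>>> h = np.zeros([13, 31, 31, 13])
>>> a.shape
(11, 23)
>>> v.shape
(11, 11)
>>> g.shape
(11, 11)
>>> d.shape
(11, 31, 23, 13)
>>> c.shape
(13, 31, 23)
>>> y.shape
(23, 11)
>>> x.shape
(13, 31)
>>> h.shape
(13, 31, 31, 13)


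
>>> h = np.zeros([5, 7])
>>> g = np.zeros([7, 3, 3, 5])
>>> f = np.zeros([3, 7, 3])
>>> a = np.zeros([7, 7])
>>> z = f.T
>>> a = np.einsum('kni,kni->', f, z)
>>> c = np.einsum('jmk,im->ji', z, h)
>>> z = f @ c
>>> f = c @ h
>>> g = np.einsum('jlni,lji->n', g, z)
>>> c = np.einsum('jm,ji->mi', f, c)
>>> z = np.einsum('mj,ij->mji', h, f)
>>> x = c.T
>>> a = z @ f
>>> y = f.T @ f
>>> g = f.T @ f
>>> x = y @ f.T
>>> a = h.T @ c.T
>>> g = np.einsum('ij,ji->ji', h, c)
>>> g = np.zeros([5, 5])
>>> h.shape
(5, 7)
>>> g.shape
(5, 5)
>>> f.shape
(3, 7)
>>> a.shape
(7, 7)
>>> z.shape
(5, 7, 3)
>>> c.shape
(7, 5)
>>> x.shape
(7, 3)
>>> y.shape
(7, 7)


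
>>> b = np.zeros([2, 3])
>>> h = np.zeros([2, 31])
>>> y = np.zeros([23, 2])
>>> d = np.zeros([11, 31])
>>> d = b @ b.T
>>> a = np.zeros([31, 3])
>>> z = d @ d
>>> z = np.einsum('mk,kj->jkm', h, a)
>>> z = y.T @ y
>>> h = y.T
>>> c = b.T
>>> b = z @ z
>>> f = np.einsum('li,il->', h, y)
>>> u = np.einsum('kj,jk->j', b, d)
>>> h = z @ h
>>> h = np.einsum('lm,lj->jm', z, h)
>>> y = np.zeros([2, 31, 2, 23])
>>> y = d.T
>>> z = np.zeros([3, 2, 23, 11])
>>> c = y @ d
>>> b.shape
(2, 2)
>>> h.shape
(23, 2)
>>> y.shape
(2, 2)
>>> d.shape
(2, 2)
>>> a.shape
(31, 3)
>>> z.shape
(3, 2, 23, 11)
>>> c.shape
(2, 2)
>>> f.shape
()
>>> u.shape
(2,)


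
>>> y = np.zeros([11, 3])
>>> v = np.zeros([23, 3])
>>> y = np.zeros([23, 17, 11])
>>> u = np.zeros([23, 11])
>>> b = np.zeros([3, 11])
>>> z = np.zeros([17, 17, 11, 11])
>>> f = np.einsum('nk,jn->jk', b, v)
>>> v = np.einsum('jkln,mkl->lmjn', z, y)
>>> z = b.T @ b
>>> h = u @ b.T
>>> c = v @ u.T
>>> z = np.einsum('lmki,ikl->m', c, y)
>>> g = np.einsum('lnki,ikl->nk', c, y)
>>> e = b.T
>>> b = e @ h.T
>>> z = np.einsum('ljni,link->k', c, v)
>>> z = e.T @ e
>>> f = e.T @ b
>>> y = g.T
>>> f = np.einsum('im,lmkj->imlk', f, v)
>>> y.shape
(17, 23)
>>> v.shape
(11, 23, 17, 11)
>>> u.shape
(23, 11)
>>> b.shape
(11, 23)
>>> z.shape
(3, 3)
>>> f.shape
(3, 23, 11, 17)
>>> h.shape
(23, 3)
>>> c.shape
(11, 23, 17, 23)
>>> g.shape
(23, 17)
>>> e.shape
(11, 3)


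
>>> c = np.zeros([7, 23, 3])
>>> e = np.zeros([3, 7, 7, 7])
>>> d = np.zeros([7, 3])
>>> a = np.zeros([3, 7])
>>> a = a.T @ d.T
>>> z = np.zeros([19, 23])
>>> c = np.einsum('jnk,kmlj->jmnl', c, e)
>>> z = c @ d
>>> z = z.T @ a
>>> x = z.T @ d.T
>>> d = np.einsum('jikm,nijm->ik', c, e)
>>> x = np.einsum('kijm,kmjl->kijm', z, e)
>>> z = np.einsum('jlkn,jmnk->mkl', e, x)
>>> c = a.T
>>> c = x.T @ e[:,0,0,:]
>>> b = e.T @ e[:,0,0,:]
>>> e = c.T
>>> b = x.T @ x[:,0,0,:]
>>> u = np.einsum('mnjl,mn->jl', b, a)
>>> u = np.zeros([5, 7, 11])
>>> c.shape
(7, 7, 23, 7)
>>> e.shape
(7, 23, 7, 7)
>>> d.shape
(7, 23)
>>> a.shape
(7, 7)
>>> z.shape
(23, 7, 7)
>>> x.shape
(3, 23, 7, 7)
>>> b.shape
(7, 7, 23, 7)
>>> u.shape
(5, 7, 11)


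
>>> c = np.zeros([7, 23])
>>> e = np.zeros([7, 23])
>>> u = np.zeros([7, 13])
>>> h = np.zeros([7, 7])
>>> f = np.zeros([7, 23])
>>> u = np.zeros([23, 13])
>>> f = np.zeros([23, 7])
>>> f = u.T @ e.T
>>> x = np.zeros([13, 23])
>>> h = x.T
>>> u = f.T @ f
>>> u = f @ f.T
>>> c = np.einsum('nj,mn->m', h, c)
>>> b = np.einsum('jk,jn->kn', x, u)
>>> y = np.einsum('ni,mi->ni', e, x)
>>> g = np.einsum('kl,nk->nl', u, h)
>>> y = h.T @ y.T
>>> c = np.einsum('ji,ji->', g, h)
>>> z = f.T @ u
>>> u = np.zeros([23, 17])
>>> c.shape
()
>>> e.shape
(7, 23)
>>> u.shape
(23, 17)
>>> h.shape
(23, 13)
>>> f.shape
(13, 7)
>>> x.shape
(13, 23)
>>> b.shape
(23, 13)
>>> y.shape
(13, 7)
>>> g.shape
(23, 13)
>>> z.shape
(7, 13)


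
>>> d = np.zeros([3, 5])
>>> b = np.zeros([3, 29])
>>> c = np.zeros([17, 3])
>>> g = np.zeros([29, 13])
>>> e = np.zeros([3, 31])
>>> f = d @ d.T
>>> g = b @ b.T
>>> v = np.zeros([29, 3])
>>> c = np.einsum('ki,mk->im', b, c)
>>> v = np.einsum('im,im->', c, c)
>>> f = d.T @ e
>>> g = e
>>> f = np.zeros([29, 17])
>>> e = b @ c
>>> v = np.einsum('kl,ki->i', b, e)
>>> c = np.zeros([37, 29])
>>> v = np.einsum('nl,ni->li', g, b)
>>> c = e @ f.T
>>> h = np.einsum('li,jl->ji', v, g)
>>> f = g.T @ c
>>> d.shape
(3, 5)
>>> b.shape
(3, 29)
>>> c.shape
(3, 29)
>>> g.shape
(3, 31)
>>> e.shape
(3, 17)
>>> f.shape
(31, 29)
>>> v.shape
(31, 29)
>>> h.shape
(3, 29)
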